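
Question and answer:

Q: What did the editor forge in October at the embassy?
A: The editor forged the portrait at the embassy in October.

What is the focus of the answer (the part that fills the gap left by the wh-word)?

The wh-word "what" asks about the direct object.
In the answer, "the editor", "in October" and "at the embassy" are given — repeated from the question.
The constituent filling the direct object gap is "the portrait"; that is the focus and would carry nuclear stress.

the portrait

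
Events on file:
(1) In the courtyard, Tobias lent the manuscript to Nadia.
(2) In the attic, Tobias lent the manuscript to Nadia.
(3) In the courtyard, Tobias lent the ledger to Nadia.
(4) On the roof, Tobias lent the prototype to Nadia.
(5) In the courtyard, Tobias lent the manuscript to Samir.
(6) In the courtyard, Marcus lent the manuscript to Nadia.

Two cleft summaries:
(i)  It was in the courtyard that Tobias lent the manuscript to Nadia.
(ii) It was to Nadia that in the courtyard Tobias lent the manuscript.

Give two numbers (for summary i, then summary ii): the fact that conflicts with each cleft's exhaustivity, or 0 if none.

Summary (i) focuses "in the courtyard" (the setting); background same agent, thing, recipient (Tobias / the manuscript / Nadia). Fact (2) matches that background with setting = in the attic — refutes (i).
Summary (ii) focuses "Nadia" (the recipient); background same agent, thing, setting (Tobias / the manuscript / in the courtyard). Fact (5) matches that background with recipient = Samir — refutes (ii).

2, 5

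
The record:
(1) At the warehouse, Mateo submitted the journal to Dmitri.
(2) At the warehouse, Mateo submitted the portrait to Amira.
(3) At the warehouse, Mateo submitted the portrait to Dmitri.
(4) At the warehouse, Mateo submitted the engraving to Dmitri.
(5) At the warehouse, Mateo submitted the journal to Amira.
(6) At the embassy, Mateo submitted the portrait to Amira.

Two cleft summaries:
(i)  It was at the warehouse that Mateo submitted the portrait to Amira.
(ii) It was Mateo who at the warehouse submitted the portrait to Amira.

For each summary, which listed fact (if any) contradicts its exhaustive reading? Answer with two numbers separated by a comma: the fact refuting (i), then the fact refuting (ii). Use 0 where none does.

(i): focus "at the warehouse". Looking for agent = Mateo, thing = the portrait, recipient = Amira with some other setting — fact (6) has at the embassy there. Refuted.
(ii): focus "Mateo". No fact shares thing = the portrait, recipient = Amira, setting = at the warehouse with a different agent. 0.

6, 0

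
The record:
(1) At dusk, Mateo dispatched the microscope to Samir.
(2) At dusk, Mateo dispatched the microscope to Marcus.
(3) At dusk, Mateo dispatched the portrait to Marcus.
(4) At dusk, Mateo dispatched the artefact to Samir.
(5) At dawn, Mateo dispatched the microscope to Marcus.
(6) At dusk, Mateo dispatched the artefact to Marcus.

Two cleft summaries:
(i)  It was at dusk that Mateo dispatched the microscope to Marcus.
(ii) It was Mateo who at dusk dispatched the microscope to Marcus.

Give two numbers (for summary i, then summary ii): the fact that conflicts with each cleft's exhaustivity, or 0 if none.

5, 0

(i): focus "at dusk". Looking for Mateo as agent and the microscope as thing and Marcus as recipient with some other setting — fact (5) has at dawn there. Refuted.
(ii): focus "Mateo". No fact shares the microscope as thing and Marcus as recipient and at dusk as setting with a different agent. 0.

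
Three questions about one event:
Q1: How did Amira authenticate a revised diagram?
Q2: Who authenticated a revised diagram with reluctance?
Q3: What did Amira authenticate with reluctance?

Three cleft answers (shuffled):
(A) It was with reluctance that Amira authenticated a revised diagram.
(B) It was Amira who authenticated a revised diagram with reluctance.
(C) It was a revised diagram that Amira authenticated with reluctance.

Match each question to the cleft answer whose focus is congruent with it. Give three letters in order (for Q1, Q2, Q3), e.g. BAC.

ABC

Q1 asks about the manner; cleft (A) focuses "with reluctance", which is the manner — so Q1 → A.
Q2 asks about the subject (agent); cleft (B) focuses "Amira", which is the subject (agent) — so Q2 → B.
Q3 asks about the direct object; cleft (C) focuses "a revised diagram", which is the direct object — so Q3 → C.
Mapping: Q1→A, Q2→B, Q3→C.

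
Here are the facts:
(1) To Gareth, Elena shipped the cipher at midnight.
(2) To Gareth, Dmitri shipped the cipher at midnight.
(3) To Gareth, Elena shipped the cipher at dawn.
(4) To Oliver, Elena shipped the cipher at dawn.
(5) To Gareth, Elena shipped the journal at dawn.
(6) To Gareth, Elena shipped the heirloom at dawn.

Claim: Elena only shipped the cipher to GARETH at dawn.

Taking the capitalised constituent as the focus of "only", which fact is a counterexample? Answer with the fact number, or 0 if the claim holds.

The capitals mark "Gareth" as focus. So "only" rules out other recipients, with the rest (Elena as agent and the cipher as thing and at dawn as setting) as background.
Fact (4) matches on Elena as agent and the cipher as thing and at dawn as setting, but has recipient = Oliver instead. That refutes the claim.

4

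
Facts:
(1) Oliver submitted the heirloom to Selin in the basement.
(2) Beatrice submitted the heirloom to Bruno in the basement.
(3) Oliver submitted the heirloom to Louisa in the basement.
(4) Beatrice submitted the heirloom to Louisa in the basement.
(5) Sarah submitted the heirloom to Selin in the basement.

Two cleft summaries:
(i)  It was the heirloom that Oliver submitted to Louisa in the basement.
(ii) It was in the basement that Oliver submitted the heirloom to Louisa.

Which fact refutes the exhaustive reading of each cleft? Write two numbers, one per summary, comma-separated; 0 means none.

(i): focus "the heirloom". No fact shares agent = Oliver, recipient = Louisa, setting = in the basement with a different thing. 0.
(ii): focus "in the basement". No fact shares agent = Oliver, thing = the heirloom, recipient = Louisa with a different setting. 0.

0, 0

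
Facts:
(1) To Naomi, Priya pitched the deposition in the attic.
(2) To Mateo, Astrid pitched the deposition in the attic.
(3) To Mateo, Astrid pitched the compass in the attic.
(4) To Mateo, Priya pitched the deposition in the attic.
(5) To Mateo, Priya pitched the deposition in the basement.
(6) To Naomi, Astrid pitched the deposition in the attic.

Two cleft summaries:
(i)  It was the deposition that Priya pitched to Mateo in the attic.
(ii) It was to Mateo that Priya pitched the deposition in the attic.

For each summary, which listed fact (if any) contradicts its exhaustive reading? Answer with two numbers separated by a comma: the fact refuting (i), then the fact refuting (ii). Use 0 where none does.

(i): focus "the deposition". No fact shares Priya as agent and Mateo as recipient and in the attic as setting with a different thing. 0.
(ii): focus "Mateo". Looking for Priya as agent and the deposition as thing and in the attic as setting with some other recipient — fact (1) has Naomi there. Refuted.

0, 1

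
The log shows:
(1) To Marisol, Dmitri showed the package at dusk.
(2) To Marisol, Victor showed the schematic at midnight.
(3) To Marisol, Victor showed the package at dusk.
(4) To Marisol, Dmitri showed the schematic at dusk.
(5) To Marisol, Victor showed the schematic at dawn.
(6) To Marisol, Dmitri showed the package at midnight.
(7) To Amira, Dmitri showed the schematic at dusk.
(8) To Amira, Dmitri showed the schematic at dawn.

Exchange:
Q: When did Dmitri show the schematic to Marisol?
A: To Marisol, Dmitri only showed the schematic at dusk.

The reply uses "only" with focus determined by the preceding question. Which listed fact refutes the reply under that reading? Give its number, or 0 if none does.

The question "When did ...?" targets the setting, so in the reply the focus falls on "at dusk".
"Only" then excludes alternative settings while the background — Dmitri as agent and the schematic as thing and Marisol as recipient — is held fixed.
No listed fact shares that background with another setting. Nothing contradicts the reply.
(Fact (1) would refute a reading with focus on the thing — but that is not what the question asks.)

0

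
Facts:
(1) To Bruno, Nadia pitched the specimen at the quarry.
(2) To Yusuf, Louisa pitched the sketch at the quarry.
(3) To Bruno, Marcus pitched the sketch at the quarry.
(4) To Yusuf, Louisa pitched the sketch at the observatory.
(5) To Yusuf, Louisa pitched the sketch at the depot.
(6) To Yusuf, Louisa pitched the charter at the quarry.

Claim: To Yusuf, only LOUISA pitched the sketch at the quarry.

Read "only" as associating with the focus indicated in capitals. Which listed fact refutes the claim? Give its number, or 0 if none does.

0

Focus (in capitals) is "Louisa" — the agent. "Only" excludes alternative agents while holding fixed same thing, recipient, setting (the sketch / Yusuf / at the quarry).
No fact matches same thing, recipient, setting (the sketch / Yusuf / at the quarry) with a different agent — every other fact differs on at least one backgrounded slot. So no fact refutes it.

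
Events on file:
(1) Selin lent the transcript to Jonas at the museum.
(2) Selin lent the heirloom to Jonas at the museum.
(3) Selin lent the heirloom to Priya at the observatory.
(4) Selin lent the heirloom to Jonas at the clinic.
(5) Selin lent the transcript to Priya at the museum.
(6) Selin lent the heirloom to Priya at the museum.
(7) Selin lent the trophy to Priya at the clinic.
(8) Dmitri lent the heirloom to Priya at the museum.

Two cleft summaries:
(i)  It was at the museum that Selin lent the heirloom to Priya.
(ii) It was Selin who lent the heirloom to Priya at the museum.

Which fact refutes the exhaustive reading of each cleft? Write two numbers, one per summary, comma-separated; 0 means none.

3, 8

(i): focus "at the museum". Looking for agent = Selin, thing = the heirloom, recipient = Priya with some other setting — fact (3) has at the observatory there. Refuted.
(ii): focus "Selin". Looking for thing = the heirloom, recipient = Priya, setting = at the museum with some other agent — fact (8) has Dmitri there. Refuted.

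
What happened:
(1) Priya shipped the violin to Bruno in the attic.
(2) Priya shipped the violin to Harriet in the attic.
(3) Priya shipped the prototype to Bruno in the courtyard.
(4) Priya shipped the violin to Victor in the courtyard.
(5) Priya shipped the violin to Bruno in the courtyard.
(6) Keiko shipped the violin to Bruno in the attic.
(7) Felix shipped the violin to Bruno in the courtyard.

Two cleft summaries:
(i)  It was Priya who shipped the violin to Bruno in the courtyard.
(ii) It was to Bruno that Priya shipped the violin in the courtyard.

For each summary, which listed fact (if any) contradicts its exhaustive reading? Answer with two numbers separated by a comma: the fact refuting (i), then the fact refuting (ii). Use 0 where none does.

Summary (i) focuses "Priya" (the agent); background thing = the violin, recipient = Bruno, setting = in the courtyard. Fact (7) matches that background with agent = Felix — refutes (i).
Summary (ii) focuses "Bruno" (the recipient); background agent = Priya, thing = the violin, setting = in the courtyard. Fact (4) matches that background with recipient = Victor — refutes (ii).

7, 4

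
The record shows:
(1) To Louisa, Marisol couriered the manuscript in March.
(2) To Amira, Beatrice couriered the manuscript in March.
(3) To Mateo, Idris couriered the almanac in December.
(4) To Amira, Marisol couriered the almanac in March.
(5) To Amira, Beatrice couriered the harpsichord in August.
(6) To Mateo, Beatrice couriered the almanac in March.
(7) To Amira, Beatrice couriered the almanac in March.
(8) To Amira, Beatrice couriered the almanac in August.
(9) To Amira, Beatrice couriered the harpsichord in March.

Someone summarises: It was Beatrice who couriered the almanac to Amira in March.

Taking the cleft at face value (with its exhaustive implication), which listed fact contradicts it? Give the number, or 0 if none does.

Focus of the cleft: "Beatrice" (the agent). Presupposed background: thing = the almanac, recipient = Amira, setting = in March.
Exhaustivity: Beatrice is the only agent satisfying that background.
Fact (4) shares the background but with agent = Marisol; exhaustivity is violated.

4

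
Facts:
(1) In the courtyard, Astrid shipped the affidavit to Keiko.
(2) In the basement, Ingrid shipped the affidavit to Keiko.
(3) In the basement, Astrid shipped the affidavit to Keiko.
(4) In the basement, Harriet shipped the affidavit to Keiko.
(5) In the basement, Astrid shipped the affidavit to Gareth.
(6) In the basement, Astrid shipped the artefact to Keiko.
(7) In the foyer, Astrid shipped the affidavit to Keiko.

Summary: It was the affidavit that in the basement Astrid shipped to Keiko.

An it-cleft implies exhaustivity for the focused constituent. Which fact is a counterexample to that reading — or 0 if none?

The cleft puts "the affidavit" in focus and presupposes the open proposition with same agent, recipient, setting (Astrid / Keiko / in the basement).
Exhaustivity: the affidavit is the only thing satisfying that background.
Fact (6) shares the background but with thing = the artefact; exhaustivity is violated.

6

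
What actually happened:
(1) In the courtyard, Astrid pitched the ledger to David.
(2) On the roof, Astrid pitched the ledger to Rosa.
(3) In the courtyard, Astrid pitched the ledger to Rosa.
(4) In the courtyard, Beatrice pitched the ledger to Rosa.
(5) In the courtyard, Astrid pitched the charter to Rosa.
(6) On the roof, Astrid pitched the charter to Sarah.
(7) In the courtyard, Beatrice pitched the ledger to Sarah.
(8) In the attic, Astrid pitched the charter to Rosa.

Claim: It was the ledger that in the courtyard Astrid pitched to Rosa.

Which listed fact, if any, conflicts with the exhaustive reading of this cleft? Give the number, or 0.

The cleft puts "the ledger" in focus and presupposes the open proposition with agent = Astrid, recipient = Rosa, setting = in the courtyard.
The exhaustive reading says no other thing fits that background.
Fact (5) shares the background but with thing = the charter; exhaustivity is violated.

5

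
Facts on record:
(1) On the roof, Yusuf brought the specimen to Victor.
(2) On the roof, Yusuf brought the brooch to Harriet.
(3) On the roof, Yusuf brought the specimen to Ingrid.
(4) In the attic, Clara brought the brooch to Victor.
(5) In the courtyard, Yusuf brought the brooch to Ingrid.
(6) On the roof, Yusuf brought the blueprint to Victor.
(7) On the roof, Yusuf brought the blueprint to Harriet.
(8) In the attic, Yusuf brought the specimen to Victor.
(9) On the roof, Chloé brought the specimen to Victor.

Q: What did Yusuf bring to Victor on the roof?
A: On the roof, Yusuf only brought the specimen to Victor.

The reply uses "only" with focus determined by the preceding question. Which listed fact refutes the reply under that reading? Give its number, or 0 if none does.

The question "What did ...?" targets the thing, so in the reply the focus falls on "the specimen".
"Only" then excludes alternative things while the background — same agent, recipient, setting (Yusuf / Victor / on the roof) — is held fixed.
Fact (6) keeps same agent, recipient, setting (Yusuf / Victor / on the roof) but has thing = the blueprint; that refutes the reply.
(Fact (8) would refute a reading with focus on the setting — but that is not what the question asks.)

6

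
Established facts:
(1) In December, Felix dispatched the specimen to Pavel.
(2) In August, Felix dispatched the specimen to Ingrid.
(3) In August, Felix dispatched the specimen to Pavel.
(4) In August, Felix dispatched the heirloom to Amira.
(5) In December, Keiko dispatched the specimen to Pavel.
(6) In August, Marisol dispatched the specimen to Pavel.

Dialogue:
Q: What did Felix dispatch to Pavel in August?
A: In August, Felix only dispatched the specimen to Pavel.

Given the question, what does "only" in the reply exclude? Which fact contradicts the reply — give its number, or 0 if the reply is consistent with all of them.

0

The question "What did ...?" targets the thing, so in the reply the focus falls on "the specimen".
So "only" ranges over things; the rest (same agent, recipient, setting (Felix / Pavel / in August)) is presupposed.
No listed fact shares that background with another thing. Nothing contradicts the reply.
(Fact (2) would refute a reading with focus on the recipient — but that is not what the question asks.)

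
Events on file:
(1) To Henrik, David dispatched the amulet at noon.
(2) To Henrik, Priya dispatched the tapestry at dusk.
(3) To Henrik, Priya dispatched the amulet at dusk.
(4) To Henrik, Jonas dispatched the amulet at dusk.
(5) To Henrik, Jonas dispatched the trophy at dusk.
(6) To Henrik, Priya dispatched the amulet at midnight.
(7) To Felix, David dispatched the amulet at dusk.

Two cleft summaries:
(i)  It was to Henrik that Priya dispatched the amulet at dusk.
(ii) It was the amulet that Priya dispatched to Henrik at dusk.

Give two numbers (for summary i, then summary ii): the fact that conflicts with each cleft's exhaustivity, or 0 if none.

0, 2

(i): focus "Henrik". No fact shares Priya as agent and the amulet as thing and at dusk as setting with a different recipient. 0.
(ii): focus "the amulet". Looking for Priya as agent and Henrik as recipient and at dusk as setting with some other thing — fact (2) has the tapestry there. Refuted.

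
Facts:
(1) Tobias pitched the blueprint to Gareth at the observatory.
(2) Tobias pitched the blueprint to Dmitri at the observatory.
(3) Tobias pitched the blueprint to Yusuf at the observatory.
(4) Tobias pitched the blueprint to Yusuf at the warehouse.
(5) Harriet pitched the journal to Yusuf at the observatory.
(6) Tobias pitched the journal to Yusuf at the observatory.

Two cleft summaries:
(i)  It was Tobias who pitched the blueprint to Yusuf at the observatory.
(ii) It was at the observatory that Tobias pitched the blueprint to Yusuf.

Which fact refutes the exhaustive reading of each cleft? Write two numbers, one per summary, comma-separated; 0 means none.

Summary (i) focuses "Tobias" (the agent); background thing = the blueprint, recipient = Yusuf, setting = at the observatory. No fact matches that background with a different agent, so 0.
Summary (ii) focuses "at the observatory" (the setting); background agent = Tobias, thing = the blueprint, recipient = Yusuf. Fact (4) matches that background with setting = at the warehouse — refutes (ii).

0, 4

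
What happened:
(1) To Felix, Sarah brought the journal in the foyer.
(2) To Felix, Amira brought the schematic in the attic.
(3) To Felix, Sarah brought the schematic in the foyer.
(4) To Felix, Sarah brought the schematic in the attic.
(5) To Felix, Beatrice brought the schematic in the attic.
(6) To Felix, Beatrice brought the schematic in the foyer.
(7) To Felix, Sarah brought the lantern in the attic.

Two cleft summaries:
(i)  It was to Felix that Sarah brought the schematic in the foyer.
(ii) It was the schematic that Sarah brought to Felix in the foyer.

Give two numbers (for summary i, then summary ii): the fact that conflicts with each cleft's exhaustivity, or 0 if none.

Summary (i) focuses "Felix" (the recipient); background Sarah as agent and the schematic as thing and in the foyer as setting. No fact matches that background with a different recipient, so 0.
Summary (ii) focuses "the schematic" (the thing); background Sarah as agent and Felix as recipient and in the foyer as setting. Fact (1) matches that background with thing = the journal — refutes (ii).

0, 1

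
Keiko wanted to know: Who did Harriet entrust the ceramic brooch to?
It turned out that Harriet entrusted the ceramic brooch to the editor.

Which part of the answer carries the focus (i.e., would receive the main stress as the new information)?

to the editor

The wh-word "who" asks about the recipient.
In the answer, "Harriet" and "the ceramic brooch" are given — repeated from the question.
The constituent filling the recipient gap is "to the editor"; that is the focus and would carry nuclear stress.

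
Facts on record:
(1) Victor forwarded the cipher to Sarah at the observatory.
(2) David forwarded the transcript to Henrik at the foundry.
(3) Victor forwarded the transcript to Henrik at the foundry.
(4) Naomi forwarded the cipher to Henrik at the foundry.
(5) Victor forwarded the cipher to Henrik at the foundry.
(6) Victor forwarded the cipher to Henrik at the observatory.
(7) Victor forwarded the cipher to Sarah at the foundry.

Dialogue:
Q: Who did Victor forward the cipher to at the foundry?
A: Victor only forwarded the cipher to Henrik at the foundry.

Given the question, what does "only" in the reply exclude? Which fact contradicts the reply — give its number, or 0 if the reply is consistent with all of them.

7

The question "Who did ... to ...?" targets the recipient, so in the reply the focus falls on "Henrik".
So "only" ranges over recipients; the rest (Victor as agent and the cipher as thing and at the foundry as setting) is presupposed.
Fact (7) keeps Victor as agent and the cipher as thing and at the foundry as setting but has recipient = Sarah; that refutes the reply.
(Fact (6) would refute a reading with focus on the setting — but that is not what the question asks.)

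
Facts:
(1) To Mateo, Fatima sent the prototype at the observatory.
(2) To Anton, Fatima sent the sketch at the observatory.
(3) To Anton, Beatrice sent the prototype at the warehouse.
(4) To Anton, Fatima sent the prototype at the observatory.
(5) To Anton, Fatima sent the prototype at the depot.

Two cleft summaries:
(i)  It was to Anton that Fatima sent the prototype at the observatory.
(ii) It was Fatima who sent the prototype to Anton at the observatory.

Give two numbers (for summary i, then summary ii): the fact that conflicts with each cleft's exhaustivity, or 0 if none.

1, 0

Summary (i) focuses "Anton" (the recipient); background Fatima as agent and the prototype as thing and at the observatory as setting. Fact (1) matches that background with recipient = Mateo — refutes (i).
Summary (ii) focuses "Fatima" (the agent); background the prototype as thing and Anton as recipient and at the observatory as setting. No fact matches that background with a different agent, so 0.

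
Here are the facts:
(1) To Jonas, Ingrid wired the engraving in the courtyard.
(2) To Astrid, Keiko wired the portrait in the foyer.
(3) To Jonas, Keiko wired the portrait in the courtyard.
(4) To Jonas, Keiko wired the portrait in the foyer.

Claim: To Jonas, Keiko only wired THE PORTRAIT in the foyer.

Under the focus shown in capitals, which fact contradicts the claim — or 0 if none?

Focus (in capitals) is "the portrait" — the thing. "Only" excludes alternative things while holding fixed Keiko as agent and Jonas as recipient and in the foyer as setting.
No fact matches Keiko as agent and Jonas as recipient and in the foyer as setting with a different thing — every other fact differs on at least one backgrounded slot. So no fact refutes it.

0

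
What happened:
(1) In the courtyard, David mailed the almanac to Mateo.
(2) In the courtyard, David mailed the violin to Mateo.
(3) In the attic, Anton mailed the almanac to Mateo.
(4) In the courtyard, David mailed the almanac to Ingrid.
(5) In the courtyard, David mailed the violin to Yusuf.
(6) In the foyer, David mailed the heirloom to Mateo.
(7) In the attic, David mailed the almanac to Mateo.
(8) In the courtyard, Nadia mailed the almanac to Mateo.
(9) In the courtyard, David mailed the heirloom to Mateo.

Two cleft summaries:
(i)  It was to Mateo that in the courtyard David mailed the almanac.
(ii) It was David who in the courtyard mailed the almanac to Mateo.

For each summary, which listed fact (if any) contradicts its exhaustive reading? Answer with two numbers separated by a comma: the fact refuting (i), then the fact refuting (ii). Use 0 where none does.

4, 8

Summary (i) focuses "Mateo" (the recipient); background agent = David, thing = the almanac, setting = in the courtyard. Fact (4) matches that background with recipient = Ingrid — refutes (i).
Summary (ii) focuses "David" (the agent); background thing = the almanac, recipient = Mateo, setting = in the courtyard. Fact (8) matches that background with agent = Nadia — refutes (ii).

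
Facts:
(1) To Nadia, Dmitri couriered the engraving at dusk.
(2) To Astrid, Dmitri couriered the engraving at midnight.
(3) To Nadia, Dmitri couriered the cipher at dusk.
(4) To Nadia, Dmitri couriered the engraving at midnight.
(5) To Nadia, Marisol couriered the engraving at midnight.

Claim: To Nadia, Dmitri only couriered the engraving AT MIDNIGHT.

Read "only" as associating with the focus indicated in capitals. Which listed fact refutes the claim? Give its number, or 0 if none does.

1

Focus (in capitals) is "at midnight" — the setting. "Only" excludes alternative settings while holding fixed agent = Dmitri, thing = the engraving, recipient = Nadia.
Fact (1) matches on agent = Dmitri, thing = the engraving, recipient = Nadia, but has setting = at dusk instead. That refutes the claim.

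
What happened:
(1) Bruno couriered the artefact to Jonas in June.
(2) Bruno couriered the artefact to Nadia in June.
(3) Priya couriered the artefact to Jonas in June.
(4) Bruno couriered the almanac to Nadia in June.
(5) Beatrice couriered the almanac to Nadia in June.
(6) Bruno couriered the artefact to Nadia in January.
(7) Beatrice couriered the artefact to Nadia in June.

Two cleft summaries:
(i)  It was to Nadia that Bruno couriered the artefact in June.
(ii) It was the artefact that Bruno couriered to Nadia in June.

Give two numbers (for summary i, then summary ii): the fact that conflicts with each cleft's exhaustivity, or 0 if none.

Summary (i) focuses "Nadia" (the recipient); background Bruno as agent and the artefact as thing and in June as setting. Fact (1) matches that background with recipient = Jonas — refutes (i).
Summary (ii) focuses "the artefact" (the thing); background Bruno as agent and Nadia as recipient and in June as setting. Fact (4) matches that background with thing = the almanac — refutes (ii).

1, 4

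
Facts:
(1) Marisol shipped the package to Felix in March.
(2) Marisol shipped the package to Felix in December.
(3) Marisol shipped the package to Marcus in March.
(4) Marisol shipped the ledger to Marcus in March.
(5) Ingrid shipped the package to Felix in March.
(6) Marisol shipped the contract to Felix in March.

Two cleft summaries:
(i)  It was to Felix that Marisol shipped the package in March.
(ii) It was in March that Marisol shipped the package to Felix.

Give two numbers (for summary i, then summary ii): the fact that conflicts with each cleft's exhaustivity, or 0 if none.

Summary (i) focuses "Felix" (the recipient); background same agent, thing, setting (Marisol / the package / in March). Fact (3) matches that background with recipient = Marcus — refutes (i).
Summary (ii) focuses "in March" (the setting); background same agent, thing, recipient (Marisol / the package / Felix). Fact (2) matches that background with setting = in December — refutes (ii).

3, 2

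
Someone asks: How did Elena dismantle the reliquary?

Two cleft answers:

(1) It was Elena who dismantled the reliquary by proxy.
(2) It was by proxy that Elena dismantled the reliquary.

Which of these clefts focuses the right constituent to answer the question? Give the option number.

The question word "how" targets the manner.
Option (1) clefts "Elena" — the subject (agent), not what was asked.
Option (2) clefts "by proxy" — that matches what the question asks about.
So the congruent reply is (2).

2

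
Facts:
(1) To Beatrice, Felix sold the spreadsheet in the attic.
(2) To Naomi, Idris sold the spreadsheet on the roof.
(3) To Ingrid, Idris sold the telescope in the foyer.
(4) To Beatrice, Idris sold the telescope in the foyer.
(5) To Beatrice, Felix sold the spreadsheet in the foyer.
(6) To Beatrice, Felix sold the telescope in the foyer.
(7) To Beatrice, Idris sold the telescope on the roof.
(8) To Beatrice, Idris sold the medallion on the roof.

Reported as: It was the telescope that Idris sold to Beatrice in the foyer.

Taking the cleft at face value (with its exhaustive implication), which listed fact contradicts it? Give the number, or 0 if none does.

0

The cleft puts "the telescope" in focus and presupposes the open proposition with same agent, recipient, setting (Idris / Beatrice / in the foyer).
The exhaustive reading says no other thing fits that background.
Every other fact differs from the presupposition on some backgrounded slot, so none challenges the exhaustivity.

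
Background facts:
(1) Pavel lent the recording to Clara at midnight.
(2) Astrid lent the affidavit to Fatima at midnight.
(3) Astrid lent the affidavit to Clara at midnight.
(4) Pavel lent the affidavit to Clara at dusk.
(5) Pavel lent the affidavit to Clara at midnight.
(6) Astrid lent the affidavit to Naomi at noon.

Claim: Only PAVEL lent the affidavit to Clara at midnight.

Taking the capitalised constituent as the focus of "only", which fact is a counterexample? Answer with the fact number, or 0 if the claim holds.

Focus (in capitals) is "Pavel" — the agent. "Only" excludes alternative agents while holding fixed same thing, recipient, setting (the affidavit / Clara / at midnight).
Fact (3) matches on same thing, recipient, setting (the affidavit / Clara / at midnight), but has agent = Astrid instead. That refutes the claim.

3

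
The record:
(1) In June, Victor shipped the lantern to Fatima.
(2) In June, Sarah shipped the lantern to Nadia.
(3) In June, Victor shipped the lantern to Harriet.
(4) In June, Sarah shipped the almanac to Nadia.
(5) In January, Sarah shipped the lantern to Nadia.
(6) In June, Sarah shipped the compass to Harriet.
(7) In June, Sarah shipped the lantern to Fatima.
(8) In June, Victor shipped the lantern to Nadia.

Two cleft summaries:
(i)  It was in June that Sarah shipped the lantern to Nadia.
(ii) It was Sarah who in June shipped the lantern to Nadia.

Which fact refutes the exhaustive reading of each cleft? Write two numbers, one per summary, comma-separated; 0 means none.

Summary (i) focuses "in June" (the setting); background same agent, thing, recipient (Sarah / the lantern / Nadia). Fact (5) matches that background with setting = in January — refutes (i).
Summary (ii) focuses "Sarah" (the agent); background same thing, recipient, setting (the lantern / Nadia / in June). Fact (8) matches that background with agent = Victor — refutes (ii).

5, 8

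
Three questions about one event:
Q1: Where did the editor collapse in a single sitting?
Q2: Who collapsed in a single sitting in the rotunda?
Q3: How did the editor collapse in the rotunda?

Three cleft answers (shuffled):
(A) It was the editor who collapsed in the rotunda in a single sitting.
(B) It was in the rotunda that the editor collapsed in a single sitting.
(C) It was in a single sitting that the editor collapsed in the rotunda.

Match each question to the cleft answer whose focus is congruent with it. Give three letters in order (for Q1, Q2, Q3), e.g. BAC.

Q1 asks about the location; cleft (B) focuses "in the rotunda", which is the location — so Q1 → B.
Q2 asks about the subject (agent); cleft (A) focuses "the editor", which is the subject (agent) — so Q2 → A.
Q3 asks about the manner; cleft (C) focuses "in a single sitting", which is the manner — so Q3 → C.
Mapping: Q1→B, Q2→A, Q3→C.

BAC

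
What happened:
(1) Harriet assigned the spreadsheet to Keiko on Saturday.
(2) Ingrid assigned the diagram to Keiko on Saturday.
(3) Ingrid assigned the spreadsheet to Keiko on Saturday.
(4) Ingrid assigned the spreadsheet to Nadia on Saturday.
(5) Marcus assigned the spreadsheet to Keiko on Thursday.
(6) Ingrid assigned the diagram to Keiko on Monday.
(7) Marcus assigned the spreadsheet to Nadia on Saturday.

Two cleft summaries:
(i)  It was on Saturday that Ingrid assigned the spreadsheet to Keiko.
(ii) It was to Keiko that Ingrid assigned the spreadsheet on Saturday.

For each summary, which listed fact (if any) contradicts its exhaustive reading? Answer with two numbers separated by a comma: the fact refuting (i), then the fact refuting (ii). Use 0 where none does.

0, 4

(i): focus "on Saturday". No fact shares agent = Ingrid, thing = the spreadsheet, recipient = Keiko with a different setting. 0.
(ii): focus "Keiko". Looking for agent = Ingrid, thing = the spreadsheet, setting = on Saturday with some other recipient — fact (4) has Nadia there. Refuted.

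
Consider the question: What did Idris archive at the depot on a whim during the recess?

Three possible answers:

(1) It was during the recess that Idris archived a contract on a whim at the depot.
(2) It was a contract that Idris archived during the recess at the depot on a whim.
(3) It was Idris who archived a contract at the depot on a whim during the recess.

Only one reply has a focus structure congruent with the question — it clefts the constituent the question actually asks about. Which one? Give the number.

The question word "what" targets the direct object.
Option (1) clefts "during the recess" — the time, not what was asked.
Option (2) clefts "a contract" — that matches what the question asks about.
Option (3) clefts "Idris" — the subject (agent), not what was asked.
So the congruent reply is (2).

2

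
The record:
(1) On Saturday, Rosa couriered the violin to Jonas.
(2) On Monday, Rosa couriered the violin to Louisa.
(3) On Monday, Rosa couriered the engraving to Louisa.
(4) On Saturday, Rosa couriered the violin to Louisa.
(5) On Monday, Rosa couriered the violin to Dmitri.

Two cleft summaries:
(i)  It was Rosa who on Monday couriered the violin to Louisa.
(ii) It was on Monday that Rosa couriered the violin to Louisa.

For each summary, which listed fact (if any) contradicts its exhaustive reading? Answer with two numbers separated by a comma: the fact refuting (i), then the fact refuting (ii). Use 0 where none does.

0, 4

Summary (i) focuses "Rosa" (the agent); background same thing, recipient, setting (the violin / Louisa / on Monday). No fact matches that background with a different agent, so 0.
Summary (ii) focuses "on Monday" (the setting); background same agent, thing, recipient (Rosa / the violin / Louisa). Fact (4) matches that background with setting = on Saturday — refutes (ii).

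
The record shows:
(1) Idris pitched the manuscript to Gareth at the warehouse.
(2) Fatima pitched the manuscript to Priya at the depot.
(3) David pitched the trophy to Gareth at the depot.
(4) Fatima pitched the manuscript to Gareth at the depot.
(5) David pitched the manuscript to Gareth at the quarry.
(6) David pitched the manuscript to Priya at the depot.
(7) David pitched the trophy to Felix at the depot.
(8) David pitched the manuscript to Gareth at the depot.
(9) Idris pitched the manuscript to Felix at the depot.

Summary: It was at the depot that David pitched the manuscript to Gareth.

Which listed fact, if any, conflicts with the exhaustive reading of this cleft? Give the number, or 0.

The cleft puts "at the depot" in focus and presupposes the open proposition with same agent, thing, recipient (David / the manuscript / Gareth).
The exhaustive reading says no other setting fits that background.
Fact (5) shares the background but with setting = at the quarry; exhaustivity is violated.

5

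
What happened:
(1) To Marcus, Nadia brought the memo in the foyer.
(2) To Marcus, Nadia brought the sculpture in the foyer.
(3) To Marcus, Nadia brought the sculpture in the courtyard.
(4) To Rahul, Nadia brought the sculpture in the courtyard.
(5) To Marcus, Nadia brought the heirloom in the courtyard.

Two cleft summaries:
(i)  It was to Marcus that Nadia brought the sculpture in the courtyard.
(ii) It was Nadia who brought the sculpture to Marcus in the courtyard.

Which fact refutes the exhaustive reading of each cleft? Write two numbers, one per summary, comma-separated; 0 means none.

Summary (i) focuses "Marcus" (the recipient); background Nadia as agent and the sculpture as thing and in the courtyard as setting. Fact (4) matches that background with recipient = Rahul — refutes (i).
Summary (ii) focuses "Nadia" (the agent); background the sculpture as thing and Marcus as recipient and in the courtyard as setting. No fact matches that background with a different agent, so 0.

4, 0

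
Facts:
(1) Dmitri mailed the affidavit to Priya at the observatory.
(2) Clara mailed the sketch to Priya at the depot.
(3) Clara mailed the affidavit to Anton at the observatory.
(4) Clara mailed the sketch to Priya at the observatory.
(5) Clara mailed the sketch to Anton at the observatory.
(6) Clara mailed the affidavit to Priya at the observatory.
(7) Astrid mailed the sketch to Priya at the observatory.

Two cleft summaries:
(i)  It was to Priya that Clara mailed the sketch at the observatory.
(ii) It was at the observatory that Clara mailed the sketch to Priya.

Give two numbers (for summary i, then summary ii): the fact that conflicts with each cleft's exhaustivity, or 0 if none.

(i): focus "Priya". Looking for agent = Clara, thing = the sketch, setting = at the observatory with some other recipient — fact (5) has Anton there. Refuted.
(ii): focus "at the observatory". Looking for agent = Clara, thing = the sketch, recipient = Priya with some other setting — fact (2) has at the depot there. Refuted.

5, 2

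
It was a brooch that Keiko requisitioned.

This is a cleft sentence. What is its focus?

a brooch

In an it-cleft "It was X that/who ...", the clefted constituent X is the focus; the that/who-clause expresses the presupposed open proposition.
Here the focus is "a brooch". The backgrounded (presupposed) material includes "Keiko".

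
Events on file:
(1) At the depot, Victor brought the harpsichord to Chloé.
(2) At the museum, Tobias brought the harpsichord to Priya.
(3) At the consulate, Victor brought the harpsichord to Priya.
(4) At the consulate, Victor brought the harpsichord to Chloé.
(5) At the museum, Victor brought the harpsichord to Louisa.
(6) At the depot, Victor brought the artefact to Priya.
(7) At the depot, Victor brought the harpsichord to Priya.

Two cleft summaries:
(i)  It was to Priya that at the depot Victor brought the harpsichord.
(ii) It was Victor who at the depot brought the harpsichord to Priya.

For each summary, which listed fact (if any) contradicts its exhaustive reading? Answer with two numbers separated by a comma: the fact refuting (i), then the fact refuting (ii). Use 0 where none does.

1, 0

(i): focus "Priya". Looking for same agent, thing, setting (Victor / the harpsichord / at the depot) with some other recipient — fact (1) has Chloé there. Refuted.
(ii): focus "Victor". No fact shares same thing, recipient, setting (the harpsichord / Priya / at the depot) with a different agent. 0.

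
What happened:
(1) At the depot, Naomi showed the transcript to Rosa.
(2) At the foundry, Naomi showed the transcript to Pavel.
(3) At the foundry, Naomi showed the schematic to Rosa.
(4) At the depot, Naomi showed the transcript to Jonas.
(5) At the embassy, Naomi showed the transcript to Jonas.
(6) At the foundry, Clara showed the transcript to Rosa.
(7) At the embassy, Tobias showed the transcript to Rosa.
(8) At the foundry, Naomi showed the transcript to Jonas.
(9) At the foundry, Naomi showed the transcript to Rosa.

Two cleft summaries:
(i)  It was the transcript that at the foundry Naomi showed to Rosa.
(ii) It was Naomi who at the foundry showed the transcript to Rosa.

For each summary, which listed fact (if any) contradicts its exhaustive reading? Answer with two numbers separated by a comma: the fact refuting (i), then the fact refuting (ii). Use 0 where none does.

3, 6

Summary (i) focuses "the transcript" (the thing); background Naomi as agent and Rosa as recipient and at the foundry as setting. Fact (3) matches that background with thing = the schematic — refutes (i).
Summary (ii) focuses "Naomi" (the agent); background the transcript as thing and Rosa as recipient and at the foundry as setting. Fact (6) matches that background with agent = Clara — refutes (ii).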